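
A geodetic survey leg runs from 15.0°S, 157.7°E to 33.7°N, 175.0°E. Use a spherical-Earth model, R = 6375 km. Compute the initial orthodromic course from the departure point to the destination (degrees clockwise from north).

N = sin Δλ·cos φ₂ = +0.2474;  D = cos φ₁ sin φ₂ − sin φ₁ cos φ₂ cos Δλ = +0.7415
initial course = atan2(N, D) = 18.45°

18.5°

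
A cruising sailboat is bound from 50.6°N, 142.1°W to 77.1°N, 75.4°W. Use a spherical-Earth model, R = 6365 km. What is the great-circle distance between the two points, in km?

Haversine: a = sin²(Δφ/2)+cos φ₁ cos φ₂ sin²(Δλ/2) = 0.09536;  σ = 2·atan2(√a,√(1−a))
σ = 35.974° → d = Rσ = 6365·0.62787 = 3996 km

3996 km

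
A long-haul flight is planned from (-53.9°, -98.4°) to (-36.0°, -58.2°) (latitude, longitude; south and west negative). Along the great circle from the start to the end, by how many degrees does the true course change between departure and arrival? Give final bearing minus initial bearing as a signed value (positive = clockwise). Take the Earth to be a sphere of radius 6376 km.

-29.3°

At departure: θ₁ = atan2(sin Δλ cos φ₂, cos φ₁ sin φ₂ − sin φ₁ cos φ₂ cos Δλ) = 73.67°
At arrival: θ₂ = atan2(sin Δλ cos φ₁, −cos φ₂ sin φ₁ + sin φ₂ cos φ₁ cos Δλ) = 44.34°
Δθ = θ₂ − θ₁ = -29.3°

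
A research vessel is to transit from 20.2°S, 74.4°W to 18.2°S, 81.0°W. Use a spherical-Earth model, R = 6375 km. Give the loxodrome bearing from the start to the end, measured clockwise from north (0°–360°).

Meridional parts: M(φ₁)=-0.3601, M(φ₂)=-0.3231 → ΔM = +0.0370;  Δλ = -0.1152 rad
tan C = Δλ / ΔM = -3.1162 → C = 287.79°

287.8°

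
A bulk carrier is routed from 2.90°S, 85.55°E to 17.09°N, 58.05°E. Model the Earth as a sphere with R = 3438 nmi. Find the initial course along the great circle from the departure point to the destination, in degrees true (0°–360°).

N = sin Δλ·cos φ₂ = -0.4414;  D = cos φ₁ sin φ₂ − sin φ₁ cos φ₂ cos Δλ = +0.3364
initial course = atan2(N, D) = 307.31°

307.3°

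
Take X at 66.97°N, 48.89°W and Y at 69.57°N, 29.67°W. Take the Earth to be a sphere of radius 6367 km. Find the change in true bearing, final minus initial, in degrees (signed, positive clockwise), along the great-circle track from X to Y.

Initial bearing θ₁ = atan2(sin Δλ cos φ₂, cos φ₁ sin φ₂ − sin φ₁ cos φ₂ cos Δλ) = 61.16°
Final bearing θ₂ = (initial bearing from the destination back to the start) + 180° = 79.04°
Δθ = θ₂ − θ₁ = +17.9°

+17.9°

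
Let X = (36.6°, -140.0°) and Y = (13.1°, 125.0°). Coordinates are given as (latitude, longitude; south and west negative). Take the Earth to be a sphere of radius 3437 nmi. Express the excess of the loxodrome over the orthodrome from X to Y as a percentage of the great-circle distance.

Great circle: σ = 1.5038 rad → d_gc = Rσ = 5168.4 nmi
Rhumb: Δφ = -0.4102, Δλ = -1.6581, Δψ = -0.4566, q = Δφ/Δψ = 0.8983 → d_rh = R√(Δφ²+q²Δλ²) = 5309.5 nmi
Excess = (5309.5 − 5168.4) / 5168.4 = 141.1 / 5168.4 = 2.73% ≈ 2.7%

2.7%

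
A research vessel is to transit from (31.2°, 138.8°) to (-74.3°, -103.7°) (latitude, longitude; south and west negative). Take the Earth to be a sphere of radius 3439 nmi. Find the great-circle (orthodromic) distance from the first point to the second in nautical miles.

7639 nmi

cos σ = sin φ₁ sin φ₂ + cos φ₁ cos φ₂ cos Δλ
      = sin(31.20°)sin(-74.30°) + cos(31.20°)cos(-74.30°)cos(117.50°) = -0.6056
σ = 127.270° → d = Rσ = 3439·2.22129 = 7639 nmi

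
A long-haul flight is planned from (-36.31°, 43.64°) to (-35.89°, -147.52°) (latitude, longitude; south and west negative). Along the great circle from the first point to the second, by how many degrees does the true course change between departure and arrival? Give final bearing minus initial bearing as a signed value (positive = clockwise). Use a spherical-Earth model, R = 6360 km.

At departure: θ₁ = atan2(sin Δλ cos φ₂, cos φ₁ sin φ₂ − sin φ₁ cos φ₂ cos Δλ) = 170.56°
At arrival: θ₂ = atan2(sin Δλ cos φ₁, −cos φ₂ sin φ₁ + sin φ₂ cos φ₁ cos Δλ) = 9.39°
Δθ = θ₂ − θ₁ = -161.2°

-161.2°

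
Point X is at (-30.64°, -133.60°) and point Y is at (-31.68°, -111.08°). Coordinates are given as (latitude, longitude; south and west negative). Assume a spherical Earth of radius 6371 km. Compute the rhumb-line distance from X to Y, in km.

Δψ = ln[tan(π/4+φ₂/2)/tan(π/4+φ₁/2)] = -0.0212;  Δφ = -0.0182 rad,  Δλ = +0.3930 rad
q = Δφ/Δψ = 0.8557
d = R·√(Δφ² + q²Δλ²) = 6371·0.33682 = 2146 km

2146 km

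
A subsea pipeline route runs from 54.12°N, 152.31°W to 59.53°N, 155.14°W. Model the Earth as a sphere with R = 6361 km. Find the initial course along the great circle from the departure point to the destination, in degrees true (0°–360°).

345.2°

θ = atan2( sin Δλ·cos φ₂ ,  cos φ₁ sin φ₂ − sin φ₁ cos φ₂ cos Δλ )
  = atan2(-0.0250, +0.0948) = 345.20°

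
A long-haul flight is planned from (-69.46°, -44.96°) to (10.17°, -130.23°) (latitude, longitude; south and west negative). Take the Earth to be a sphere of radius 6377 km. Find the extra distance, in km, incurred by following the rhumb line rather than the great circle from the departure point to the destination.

Great circle: cos σ = sin φ₁ sin φ₂ + cos φ₁ cos φ₂ cos Δλ,  σ = 1.7081 rad → d_gc = 10892.5 km
Rhumb line: Δψ = +1.8866, q = Δφ/Δψ = 0.7367, d_rh = R√(Δφ²+q²Δλ²) = 11288.3 km
Excess = 11288.3 − 10892.5 = 395.8 ≈ 396 km

396 km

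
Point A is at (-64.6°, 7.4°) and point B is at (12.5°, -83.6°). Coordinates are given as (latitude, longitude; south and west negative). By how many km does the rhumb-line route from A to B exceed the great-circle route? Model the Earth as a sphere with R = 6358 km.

Great circle: cos σ = sin φ₁ sin φ₂ + cos φ₁ cos φ₂ cos Δλ,  σ = 1.7750 rad → d_gc = 11285.7 km
Rhumb line: Δψ = +1.7100, q = Δφ/Δψ = 0.7869, d_rh = R√(Δφ²+q²Δλ²) = 11676.8 km
Excess = 11676.8 − 11285.7 = 391.1 ≈ 391 km

391 km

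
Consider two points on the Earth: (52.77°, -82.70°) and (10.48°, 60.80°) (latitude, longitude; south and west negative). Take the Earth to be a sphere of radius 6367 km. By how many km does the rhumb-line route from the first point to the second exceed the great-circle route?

Great circle: cos σ = sin φ₁ sin φ₂ + cos φ₁ cos φ₂ cos Δλ,  σ = 1.9107 rad → d_gc = 12165.5 km
Rhumb line: Δψ = -0.9042, q = Δφ/Δψ = 0.8163, d_rh = R√(Δφ²+q²Δλ²) = 13838.9 km
Excess = 13838.9 − 12165.5 = 1673.4 ≈ 1673 km

1673 km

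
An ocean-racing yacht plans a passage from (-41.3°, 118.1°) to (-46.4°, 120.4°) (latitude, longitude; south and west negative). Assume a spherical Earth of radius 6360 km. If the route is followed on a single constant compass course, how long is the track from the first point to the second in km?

595 km

Δψ = ln[tan(π/4+φ₂/2)/tan(π/4+φ₁/2)] = -0.1235;  Δφ = -0.0890 rad,  Δλ = +0.0401 rad
q = Δφ/Δψ = 0.7205
d = R·√(Δφ² + q²Δλ²) = 6360·0.09359 = 595 km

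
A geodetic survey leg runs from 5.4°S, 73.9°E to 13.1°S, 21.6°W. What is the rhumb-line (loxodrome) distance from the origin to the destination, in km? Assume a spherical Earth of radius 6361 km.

10491 km

Δψ = ln[tan(π/4+φ₂/2)/tan(π/4+φ₁/2)] = -0.1363;  Δφ = -0.1344 rad,  Δλ = -1.6668 rad
q = Δφ/Δψ = 0.9862
d = R·√(Δφ² + q²Δλ²) = 6361·1.64930 = 10491 km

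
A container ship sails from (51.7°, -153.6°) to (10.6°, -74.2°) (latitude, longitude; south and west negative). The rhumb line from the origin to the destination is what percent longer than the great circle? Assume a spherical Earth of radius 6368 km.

2.7%

Great circle: σ = 1.3115 rad → d_gc = Rσ = 8351.5 km
Rhumb: Δφ = -0.7173, Δλ = +1.3858, Δψ = -0.8716, q = Δφ/Δψ = 0.8230 → d_rh = R√(Δφ²+q²Δλ²) = 8579.8 km
Excess = (8579.8 − 8351.5) / 8351.5 = 228.3 / 8351.5 = 2.73% ≈ 2.7%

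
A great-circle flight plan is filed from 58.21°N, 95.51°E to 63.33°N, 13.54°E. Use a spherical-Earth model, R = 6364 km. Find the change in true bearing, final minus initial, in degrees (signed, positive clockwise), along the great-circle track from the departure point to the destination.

Initial bearing θ₁ = atan2(sin Δλ cos φ₂, cos φ₁ sin φ₂ − sin φ₁ cos φ₂ cos Δλ) = 313.21°
Final bearing θ₂ = (initial bearing from the destination back to the start) + 180° = 238.81°
Δθ = θ₂ − θ₁ = -74.4°

-74.4°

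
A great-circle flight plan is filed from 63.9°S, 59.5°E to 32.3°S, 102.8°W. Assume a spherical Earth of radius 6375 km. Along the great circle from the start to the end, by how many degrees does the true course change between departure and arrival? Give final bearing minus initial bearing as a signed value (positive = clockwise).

At departure: θ₁ = atan2(sin Δλ cos φ₂, cos φ₁ sin φ₂ − sin φ₁ cos φ₂ cos Δλ) = 195.01°
At arrival: θ₂ = atan2(sin Δλ cos φ₁, −cos φ₂ sin φ₁ + sin φ₂ cos φ₁ cos Δλ) = 352.25°
Δθ = θ₂ − θ₁ = +157.2°

+157.2°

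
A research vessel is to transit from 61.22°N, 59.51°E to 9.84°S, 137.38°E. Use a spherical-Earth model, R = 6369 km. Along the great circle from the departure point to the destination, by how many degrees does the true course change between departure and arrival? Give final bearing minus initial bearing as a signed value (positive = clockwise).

+46.6°

At departure: θ₁ = atan2(sin Δλ cos φ₂, cos φ₁ sin φ₂ − sin φ₁ cos φ₂ cos Δλ) = 105.31°
At arrival: θ₂ = atan2(sin Δλ cos φ₁, −cos φ₂ sin φ₁ + sin φ₂ cos φ₁ cos Δλ) = 151.88°
Δθ = θ₂ − θ₁ = +46.6°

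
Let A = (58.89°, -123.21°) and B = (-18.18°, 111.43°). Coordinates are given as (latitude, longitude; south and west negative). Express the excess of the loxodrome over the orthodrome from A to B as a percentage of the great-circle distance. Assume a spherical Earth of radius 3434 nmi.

5.7%

Great circle: σ = 2.1546 rad → d_gc = Rσ = 7398.9 nmi
Rhumb: Δφ = -1.3451, Δλ = -2.1879, Δψ = -1.6016, q = Δφ/Δψ = 0.8399 → d_rh = R√(Δφ²+q²Δλ²) = 7820.2 nmi
Excess = (7820.2 − 7398.9) / 7398.9 = 421.3 / 7398.9 = 5.69% ≈ 5.7%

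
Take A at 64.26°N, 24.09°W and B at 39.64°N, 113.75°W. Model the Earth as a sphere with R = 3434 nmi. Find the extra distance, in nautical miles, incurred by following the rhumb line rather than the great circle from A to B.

240 nmi

Great circle: cos σ = sin φ₁ sin φ₂ + cos φ₁ cos φ₂ cos Δλ,  σ = 0.9562 rad → d_gc = 3283.5 nmi
Rhumb line: Δψ = -0.7216, q = Δφ/Δψ = 0.5955, d_rh = R√(Δφ²+q²Δλ²) = 3523.9 nmi
Excess = 3523.9 − 3283.5 = 240.4 ≈ 240 nmi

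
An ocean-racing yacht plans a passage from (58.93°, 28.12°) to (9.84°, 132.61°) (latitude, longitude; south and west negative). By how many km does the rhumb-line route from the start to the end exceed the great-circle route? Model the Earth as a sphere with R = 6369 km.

Great circle: cos σ = sin φ₁ sin φ₂ + cos φ₁ cos φ₂ cos Δλ,  σ = 1.5516 rad → d_gc = 9882.4 km
Rhumb line: Δψ = -1.1076, q = Δφ/Δψ = 0.7735, d_rh = R√(Δφ²+q²Δλ²) = 10512.1 km
Excess = 10512.1 − 9882.4 = 629.7 ≈ 630 km

630 km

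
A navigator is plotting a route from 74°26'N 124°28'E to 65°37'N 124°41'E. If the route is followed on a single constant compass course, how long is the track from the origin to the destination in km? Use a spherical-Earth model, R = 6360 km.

979 km

Δψ = ln[tan(π/4+φ₂/2)/tan(π/4+φ₁/2)] = -0.4578;  Δφ = -0.1539 rad,  Δλ = +0.0038 rad
q = Δφ/Δψ = 0.3361
d = R·√(Δφ² + q²Δλ²) = 6360·0.15389 = 979 km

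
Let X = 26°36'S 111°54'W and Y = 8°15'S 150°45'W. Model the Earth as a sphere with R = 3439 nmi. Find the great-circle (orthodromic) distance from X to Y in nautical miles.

2468 nmi

cos σ = sin φ₁ sin φ₂ + cos φ₁ cos φ₂ cos Δλ
      = sin(-26.60°)sin(-8.25°) + cos(-26.60°)cos(-8.25°)cos(-38.85°) = 0.7534
σ = 41.114° → d = Rσ = 3439·0.71757 = 2468 nmi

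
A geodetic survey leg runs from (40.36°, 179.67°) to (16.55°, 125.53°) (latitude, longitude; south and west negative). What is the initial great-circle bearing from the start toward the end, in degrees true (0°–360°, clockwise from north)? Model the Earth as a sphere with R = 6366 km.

259.3°

θ = atan2( sin Δλ·cos φ₂ ,  cos φ₁ sin φ₂ − sin φ₁ cos φ₂ cos Δλ )
  = atan2(-0.7769, -0.1466) = 259.31°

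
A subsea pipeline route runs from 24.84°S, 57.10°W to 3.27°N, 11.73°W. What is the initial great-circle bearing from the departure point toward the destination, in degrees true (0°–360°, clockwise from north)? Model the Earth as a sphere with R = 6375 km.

θ = atan2( sin Δλ·cos φ₂ ,  cos φ₁ sin φ₂ − sin φ₁ cos φ₂ cos Δλ )
  = atan2(+0.7105, +0.3464) = 64.01°

64.0°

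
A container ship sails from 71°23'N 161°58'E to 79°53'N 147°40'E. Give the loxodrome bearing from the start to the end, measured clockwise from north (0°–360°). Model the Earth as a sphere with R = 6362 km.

337.9°

Δψ = ln[tan(π/4+φ₂/2)/tan(π/4+φ₁/2)] = +0.6161
Δλ = -0.2496 rad (taken the short way round)
course = atan2(Δλ, Δψ) = 337.95°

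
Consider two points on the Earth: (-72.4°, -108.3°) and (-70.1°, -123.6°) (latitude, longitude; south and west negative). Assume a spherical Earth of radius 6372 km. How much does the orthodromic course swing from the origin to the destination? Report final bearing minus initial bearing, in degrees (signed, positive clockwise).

+14.5°

At departure: θ₁ = atan2(sin Δλ cos φ₂, cos φ₁ sin φ₂ − sin φ₁ cos φ₂ cos Δλ) = 287.68°
At arrival: θ₂ = atan2(sin Δλ cos φ₁, −cos φ₂ sin φ₁ + sin φ₂ cos φ₁ cos Δλ) = 302.18°
Δθ = θ₂ − θ₁ = +14.5°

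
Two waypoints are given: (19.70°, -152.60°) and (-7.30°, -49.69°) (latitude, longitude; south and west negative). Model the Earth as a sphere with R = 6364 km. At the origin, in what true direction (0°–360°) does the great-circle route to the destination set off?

92.7°

θ = atan2( sin Δλ·cos φ₂ ,  cos φ₁ sin φ₂ − sin φ₁ cos φ₂ cos Δλ )
  = atan2(+0.9668, -0.0449) = 92.66°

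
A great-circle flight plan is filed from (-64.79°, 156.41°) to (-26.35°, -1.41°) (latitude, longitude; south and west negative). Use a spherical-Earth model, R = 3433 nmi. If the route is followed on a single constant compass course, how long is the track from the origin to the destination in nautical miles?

6628 nmi

Rhumb course C = atan2(Δλ, Δψ) with Δψ = ln[tan(π/4+φ₂/2)/tan(π/4+φ₁/2)] = +1.0208, Δλ = -2.7545 → C = 290.33°
d = R·|Δφ| / |cos C| = 3433·0.67090 / 0.34750 = 6628 nmi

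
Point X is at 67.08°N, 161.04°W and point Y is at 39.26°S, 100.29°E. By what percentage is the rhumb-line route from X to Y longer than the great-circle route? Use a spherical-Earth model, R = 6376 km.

2.4%

Great circle: σ = 2.2502 rad → d_gc = Rσ = 14347.3 km
Rhumb: Δφ = -1.8560, Δλ = -1.7221, Δψ = -2.3420, q = Δφ/Δψ = 0.7925 → d_rh = R√(Δφ²+q²Δλ²) = 14688.5 km
Excess = (14688.5 − 14347.3) / 14347.3 = 341.2 / 14347.3 = 2.38% ≈ 2.4%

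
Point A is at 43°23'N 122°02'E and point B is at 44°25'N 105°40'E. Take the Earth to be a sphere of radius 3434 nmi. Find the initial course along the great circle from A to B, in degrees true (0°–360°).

280.7°

θ = atan2( sin Δλ·cos φ₂ ,  cos φ₁ sin φ₂ − sin φ₁ cos φ₂ cos Δλ )
  = atan2(-0.2013, +0.0379) = 280.67°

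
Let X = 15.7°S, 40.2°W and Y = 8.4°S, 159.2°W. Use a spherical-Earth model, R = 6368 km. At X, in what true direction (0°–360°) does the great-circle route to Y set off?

252.6°

N = sin Δλ·cos φ₂ = -0.8652;  D = cos φ₁ sin φ₂ − sin φ₁ cos φ₂ cos Δλ = -0.2704
initial course = atan2(N, D) = 252.64°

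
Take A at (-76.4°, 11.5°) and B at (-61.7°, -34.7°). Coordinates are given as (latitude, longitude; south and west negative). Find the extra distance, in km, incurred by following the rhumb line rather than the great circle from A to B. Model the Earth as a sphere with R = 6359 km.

56 km

Great circle: cos σ = sin φ₁ sin φ₂ + cos φ₁ cos φ₂ cos Δλ,  σ = 0.3683 rad → d_gc = 2341.9 km
Rhumb line: Δψ = +0.7487, q = Δφ/Δψ = 0.3427, d_rh = R√(Δφ²+q²Δλ²) = 2397.7 km
Excess = 2397.7 − 2341.9 = 55.8 ≈ 56 km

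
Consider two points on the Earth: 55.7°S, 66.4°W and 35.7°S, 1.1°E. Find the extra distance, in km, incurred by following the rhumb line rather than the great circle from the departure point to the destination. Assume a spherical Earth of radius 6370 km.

178 km

Great circle: cos σ = sin φ₁ sin φ₂ + cos φ₁ cos φ₂ cos Δλ,  σ = 0.8537 rad → d_gc = 5438.1 km
Rhumb line: Δψ = +0.5079, q = Δφ/Δψ = 0.6873, d_rh = R√(Δφ²+q²Δλ²) = 5616.4 km
Excess = 5616.4 − 5438.1 = 178.3 ≈ 178 km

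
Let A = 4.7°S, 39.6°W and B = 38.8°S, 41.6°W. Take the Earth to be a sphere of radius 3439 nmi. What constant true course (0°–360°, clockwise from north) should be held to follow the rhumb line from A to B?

Meridional parts: M(φ₁)=-0.0821, M(φ₂)=-0.7358 → ΔM = -0.6537;  Δλ = -0.0349 rad
tan C = Δλ / ΔM = +0.0534 → C = 183.06°

183.1°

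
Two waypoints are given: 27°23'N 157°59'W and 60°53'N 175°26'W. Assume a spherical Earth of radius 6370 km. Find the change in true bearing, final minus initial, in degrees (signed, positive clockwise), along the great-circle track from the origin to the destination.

-12.7°

At departure: θ₁ = atan2(sin Δλ cos φ₂, cos φ₁ sin φ₂ − sin φ₁ cos φ₂ cos Δλ) = 345.45°
At arrival: θ₂ = atan2(sin Δλ cos φ₁, −cos φ₂ sin φ₁ + sin φ₂ cos φ₁ cos Δλ) = 332.72°
Δθ = θ₂ − θ₁ = -12.7°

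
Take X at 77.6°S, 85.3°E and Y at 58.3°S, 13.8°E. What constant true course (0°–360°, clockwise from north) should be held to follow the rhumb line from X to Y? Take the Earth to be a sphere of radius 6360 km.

307.6°

Meridional parts: M(φ₁)=-2.2198, M(φ₂)=-1.2591 → ΔM = +0.9607;  Δλ = -1.2479 rad
tan C = Δλ / ΔM = -1.2990 → C = 307.59°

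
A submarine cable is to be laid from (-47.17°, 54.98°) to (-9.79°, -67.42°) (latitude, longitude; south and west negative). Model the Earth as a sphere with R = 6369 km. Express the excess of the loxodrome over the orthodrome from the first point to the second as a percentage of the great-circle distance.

7.2%

Great circle: σ = 1.8073 rad → d_gc = Rσ = 11510.4 km
Rhumb: Δφ = +0.6524, Δλ = -2.1363, Δψ = +0.7643, q = Δφ/Δψ = 0.8536 → d_rh = R√(Δφ²+q²Δλ²) = 12335.2 km
Excess = (12335.2 − 11510.4) / 11510.4 = 824.8 / 11510.4 = 7.17% ≈ 7.2%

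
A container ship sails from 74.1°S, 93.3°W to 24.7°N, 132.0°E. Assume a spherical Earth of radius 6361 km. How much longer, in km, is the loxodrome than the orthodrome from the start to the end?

1408 km

Great circle: cos σ = sin φ₁ sin φ₂ + cos φ₁ cos φ₂ cos Δλ,  σ = 2.1858 rad → d_gc = 13903.8 km
Rhumb line: Δψ = +2.4137, q = Δφ/Δψ = 0.7144, d_rh = R√(Δφ²+q²Δλ²) = 15311.9 km
Excess = 15311.9 − 13903.8 = 1408.1 ≈ 1408 km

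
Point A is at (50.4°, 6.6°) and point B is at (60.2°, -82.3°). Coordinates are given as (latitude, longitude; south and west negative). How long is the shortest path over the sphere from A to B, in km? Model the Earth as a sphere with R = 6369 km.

Haversine: a = sin²(Δφ/2)+cos φ₁ cos φ₂ sin²(Δλ/2) = 0.16265;  σ = 2·atan2(√a,√(1−a))
σ = 47.569° → d = Rσ = 6369·0.83023 = 5288 km

5288 km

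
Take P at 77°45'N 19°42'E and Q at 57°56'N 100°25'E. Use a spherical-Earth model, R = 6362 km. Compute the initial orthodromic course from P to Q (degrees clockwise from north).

θ = atan2( sin Δλ·cos φ₂ ,  cos φ₁ sin φ₂ − sin φ₁ cos φ₂ cos Δλ )
  = atan2(+0.5240, +0.0961) = 79.61°

79.6°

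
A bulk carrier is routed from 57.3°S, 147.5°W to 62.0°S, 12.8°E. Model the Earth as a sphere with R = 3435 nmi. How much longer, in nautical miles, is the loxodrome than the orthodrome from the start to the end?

Great circle: cos σ = sin φ₁ sin φ₂ + cos φ₁ cos φ₂ cos Δλ,  σ = 1.0423 rad → d_gc = 3580.33 nmi
Rhumb line: Δψ = -0.1627, q = Δφ/Δψ = 0.5043, d_rh = R√(Δφ²+q²Δλ²) = 4854.77 nmi
Excess = 4854.77 − 3580.33 = 1274.44 ≈ 1274 nmi

1274 nmi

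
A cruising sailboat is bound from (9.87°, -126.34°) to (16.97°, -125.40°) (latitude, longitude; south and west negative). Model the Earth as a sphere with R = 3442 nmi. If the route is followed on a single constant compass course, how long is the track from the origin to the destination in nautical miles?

430 nmi

Δψ = ln[tan(π/4+φ₂/2)/tan(π/4+φ₁/2)] = +0.1275;  Δφ = +0.1239 rad,  Δλ = +0.0164 rad
q = Δφ/Δψ = 0.9720
d = R·√(Δφ² + q²Δλ²) = 3442·0.12494 = 430 nmi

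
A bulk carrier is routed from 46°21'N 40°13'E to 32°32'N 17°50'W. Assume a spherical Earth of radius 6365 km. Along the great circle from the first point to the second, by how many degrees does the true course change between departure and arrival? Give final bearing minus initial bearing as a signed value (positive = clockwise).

-39.1°

Initial bearing θ₁ = atan2(sin Δλ cos φ₂, cos φ₁ sin φ₂ − sin φ₁ cos φ₂ cos Δλ) = 273.87°
Final bearing θ₂ = (initial bearing from the destination back to the start) + 180° = 234.77°
Δθ = θ₂ − θ₁ = -39.1°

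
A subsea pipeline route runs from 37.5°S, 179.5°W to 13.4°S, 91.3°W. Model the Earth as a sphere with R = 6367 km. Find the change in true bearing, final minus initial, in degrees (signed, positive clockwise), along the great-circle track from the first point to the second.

At departure: θ₁ = atan2(sin Δλ cos φ₂, cos φ₁ sin φ₂ − sin φ₁ cos φ₂ cos Δλ) = 99.65°
At arrival: θ₂ = atan2(sin Δλ cos φ₁, −cos φ₂ sin φ₁ + sin φ₂ cos φ₁ cos Δλ) = 53.52°
Δθ = θ₂ − θ₁ = -46.1°

-46.1°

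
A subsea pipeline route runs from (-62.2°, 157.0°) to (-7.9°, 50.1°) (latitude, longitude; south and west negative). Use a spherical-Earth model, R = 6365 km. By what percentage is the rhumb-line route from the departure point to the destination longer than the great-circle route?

Great circle: σ = 1.5835 rad → d_gc = Rσ = 10079.0 km
Rhumb: Δφ = +0.9477, Δλ = -1.8658, Δψ = +1.2581, q = Δφ/Δψ = 0.7533 → d_rh = R√(Δφ²+q²Δλ²) = 10789.4 km
Excess = (10789.4 − 10079.0) / 10079.0 = 710.4 / 10079.0 = 7.048% ≈ 7.0%

7.0%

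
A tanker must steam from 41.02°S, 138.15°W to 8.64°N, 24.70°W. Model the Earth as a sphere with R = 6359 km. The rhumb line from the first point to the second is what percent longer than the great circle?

Great circle: σ = 1.9773 rad → d_gc = Rσ = 12573.9 km
Rhumb: Δφ = +0.8667, Δλ = +1.9801, Δψ = +0.9377, q = Δφ/Δψ = 0.9243 → d_rh = R√(Δφ²+q²Δλ²) = 12877.5 km
Excess = (12877.5 − 12573.9) / 12573.9 = 303.6 / 12573.9 = 2.41% ≈ 2.4%

2.4%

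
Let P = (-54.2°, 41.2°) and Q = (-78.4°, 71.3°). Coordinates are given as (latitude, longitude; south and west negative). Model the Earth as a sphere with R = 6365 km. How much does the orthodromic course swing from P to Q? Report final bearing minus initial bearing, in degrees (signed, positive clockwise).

-28.3°

At departure: θ₁ = atan2(sin Δλ cos φ₂, cos φ₁ sin φ₂ − sin φ₁ cos φ₂ cos Δλ) = 166.86°
At arrival: θ₂ = atan2(sin Δλ cos φ₁, −cos φ₂ sin φ₁ + sin φ₂ cos φ₁ cos Δλ) = 138.59°
Δθ = θ₂ − θ₁ = -28.3°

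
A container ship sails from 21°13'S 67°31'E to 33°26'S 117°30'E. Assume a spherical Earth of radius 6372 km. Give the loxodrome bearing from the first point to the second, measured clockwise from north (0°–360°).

105.4°

Δψ = ln[tan(π/4+φ₂/2)/tan(π/4+φ₁/2)] = -0.2407
Δλ = +0.8724 rad (taken the short way round)
course = atan2(Δλ, Δψ) = 105.43°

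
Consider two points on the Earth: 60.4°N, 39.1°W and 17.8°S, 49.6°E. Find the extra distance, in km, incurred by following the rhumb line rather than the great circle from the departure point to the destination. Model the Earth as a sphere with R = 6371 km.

283 km

Great circle: cos σ = sin φ₁ sin φ₂ + cos φ₁ cos φ₂ cos Δλ,  σ = 1.8288 rad → d_gc = 11651.2 km
Rhumb line: Δψ = -1.6468, q = Δφ/Δψ = 0.8288, d_rh = R√(Δφ²+q²Δλ²) = 11934.4 km
Excess = 11934.4 − 11651.2 = 283.2 ≈ 283 km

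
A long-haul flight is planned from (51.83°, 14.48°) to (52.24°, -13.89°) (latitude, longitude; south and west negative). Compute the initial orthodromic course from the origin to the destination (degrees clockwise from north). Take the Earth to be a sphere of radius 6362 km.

θ = atan2( sin Δλ·cos φ₂ ,  cos φ₁ sin φ₂ − sin φ₁ cos φ₂ cos Δλ )
  = atan2(-0.2910, +0.0650) = 282.59°

282.6°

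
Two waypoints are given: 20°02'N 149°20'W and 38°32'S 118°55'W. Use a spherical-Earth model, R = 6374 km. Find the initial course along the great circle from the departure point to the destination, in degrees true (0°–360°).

154.1°

θ = atan2( sin Δλ·cos φ₂ ,  cos φ₁ sin φ₂ − sin φ₁ cos φ₂ cos Δλ )
  = atan2(+0.3960, -0.8164) = 154.12°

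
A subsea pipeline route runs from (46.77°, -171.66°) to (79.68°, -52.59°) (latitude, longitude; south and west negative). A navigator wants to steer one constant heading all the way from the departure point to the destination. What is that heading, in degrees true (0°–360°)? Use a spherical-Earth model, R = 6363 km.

54.6°

Δψ = ln[tan(π/4+φ₂/2)/tan(π/4+φ₁/2)] = +1.4788
Δλ = +2.0782 rad (taken the short way round)
course = atan2(Δλ, Δψ) = 54.56°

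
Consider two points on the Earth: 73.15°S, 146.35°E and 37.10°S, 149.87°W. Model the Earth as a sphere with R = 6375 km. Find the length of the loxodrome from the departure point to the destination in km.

5447 km

Rhumb course C = atan2(Δλ, Δψ) with Δψ = ln[tan(π/4+φ₂/2)/tan(π/4+φ₁/2)] = +1.2116, Δλ = +1.1132 → C = 42.58°
d = R·|Δφ| / |cos C| = 6375·0.62919 / 0.73639 = 5447 km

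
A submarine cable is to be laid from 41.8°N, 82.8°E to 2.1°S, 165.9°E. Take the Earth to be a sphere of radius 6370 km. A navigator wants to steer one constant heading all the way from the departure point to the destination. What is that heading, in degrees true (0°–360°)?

120.1°

Meridional parts: M(φ₁)=+0.8045, M(φ₂)=-0.0367 → ΔM = -0.8411;  Δλ = +1.4504 rad
tan C = Δλ / ΔM = -1.7243 → C = 120.11°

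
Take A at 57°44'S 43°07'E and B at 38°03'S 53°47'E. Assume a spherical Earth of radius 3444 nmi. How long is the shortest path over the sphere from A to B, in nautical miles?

1255 nmi

cos σ = sin φ₁ sin φ₂ + cos φ₁ cos φ₂ cos Δλ
      = sin(-57.73°)sin(-38.05°) + cos(-57.73°)cos(-38.05°)cos(10.67°) = 0.9343
σ = 20.884° → d = Rσ = 3444·0.36449 = 1255 nmi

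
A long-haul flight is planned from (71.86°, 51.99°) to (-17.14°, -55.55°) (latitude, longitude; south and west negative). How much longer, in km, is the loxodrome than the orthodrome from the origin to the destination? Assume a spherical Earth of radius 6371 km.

Great circle: cos σ = sin φ₁ sin φ₂ + cos φ₁ cos φ₂ cos Δλ,  σ = 1.9495 rad → d_gc = 12420.3 km
Rhumb line: Δψ = -2.1386, q = Δφ/Δψ = 0.7263, d_rh = R√(Δφ²+q²Δλ²) = 13167.3 km
Excess = 13167.3 − 12420.3 = 747.0 ≈ 747 km

747 km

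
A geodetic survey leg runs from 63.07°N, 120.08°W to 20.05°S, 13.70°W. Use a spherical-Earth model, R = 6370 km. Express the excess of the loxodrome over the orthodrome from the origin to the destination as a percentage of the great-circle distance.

4.1%

Great circle: σ = 2.0105 rad → d_gc = Rσ = 12806.7 km
Rhumb: Δφ = -1.4507, Δλ = +1.8567, Δψ = -1.7868, q = Δφ/Δψ = 0.8119 → d_rh = R√(Δφ²+q²Δλ²) = 13326.9 km
Excess = (13326.9 − 12806.7) / 12806.7 = 520.2 / 12806.7 = 4.06% ≈ 4.1%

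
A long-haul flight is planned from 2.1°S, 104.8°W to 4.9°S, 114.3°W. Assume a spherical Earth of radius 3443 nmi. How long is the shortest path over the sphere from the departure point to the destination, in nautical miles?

Haversine: a = sin²(Δφ/2)+cos φ₁ cos φ₂ sin²(Δλ/2) = 0.00742;  σ = 2·atan2(√a,√(1−a))
σ = 9.886° → d = Rσ = 3443·0.17254 = 594 nmi

594 nmi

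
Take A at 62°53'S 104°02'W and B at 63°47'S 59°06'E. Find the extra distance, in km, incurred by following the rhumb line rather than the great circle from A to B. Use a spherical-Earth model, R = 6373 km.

2280 km

Great circle: cos σ = sin φ₁ sin φ₂ + cos φ₁ cos φ₂ cos Δλ,  σ = 0.9200 rad → d_gc = 5863.2 km
Rhumb line: Δψ = -0.0350, q = Δφ/Δψ = 0.4488, d_rh = R√(Δφ²+q²Δλ²) = 8143.5 km
Excess = 8143.5 − 5863.2 = 2280.3 ≈ 2280 km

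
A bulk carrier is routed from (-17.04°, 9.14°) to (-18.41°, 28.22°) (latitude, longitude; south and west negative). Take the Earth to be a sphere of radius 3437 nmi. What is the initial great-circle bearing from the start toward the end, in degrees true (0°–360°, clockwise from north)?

97.2°

N = sin Δλ·cos φ₂ = +0.3102;  D = cos φ₁ sin φ₂ − sin φ₁ cos φ₂ cos Δλ = -0.0392
initial course = atan2(N, D) = 97.20°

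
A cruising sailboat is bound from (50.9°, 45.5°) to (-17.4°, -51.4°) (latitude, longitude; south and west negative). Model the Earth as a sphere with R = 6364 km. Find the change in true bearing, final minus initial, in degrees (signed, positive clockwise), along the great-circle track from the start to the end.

Initial bearing θ₁ = atan2(sin Δλ cos φ₂, cos φ₁ sin φ₂ − sin φ₁ cos φ₂ cos Δλ) = 264.00°
Final bearing θ₂ = (initial bearing from the destination back to the start) + 180° = 221.09°
Δθ = θ₂ − θ₁ = -42.9°

-42.9°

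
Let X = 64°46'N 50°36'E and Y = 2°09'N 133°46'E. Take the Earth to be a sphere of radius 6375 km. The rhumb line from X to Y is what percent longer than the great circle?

Great circle: σ = 1.4861 rad → d_gc = Rσ = 9473.7 km
Rhumb: Δφ = -1.0929, Δλ = +1.4515, Δψ = -1.4593, q = Δφ/Δψ = 0.7489 → d_rh = R√(Δφ²+q²Δλ²) = 9826.6 km
Excess = (9826.6 − 9473.7) / 9473.7 = 352.9 / 9473.7 = 3.73% ≈ 3.7%

3.7%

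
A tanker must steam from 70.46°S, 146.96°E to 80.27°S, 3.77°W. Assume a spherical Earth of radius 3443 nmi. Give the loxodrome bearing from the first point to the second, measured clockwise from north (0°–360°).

Meridional parts: M(φ₁)=-1.7592, M(φ₂)=-2.4638 → ΔM = -0.7046;  Δλ = -2.6307 rad
tan C = Δλ / ΔM = +3.7337 → C = 255.01°

255.0°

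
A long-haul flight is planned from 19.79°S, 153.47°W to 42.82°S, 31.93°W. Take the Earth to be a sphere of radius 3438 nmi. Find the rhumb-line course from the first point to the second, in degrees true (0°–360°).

Δψ = ln[tan(π/4+φ₂/2)/tan(π/4+φ₁/2)] = -0.4761
Δλ = +2.1213 rad (taken the short way round)
course = atan2(Δλ, Δψ) = 102.65°

102.6°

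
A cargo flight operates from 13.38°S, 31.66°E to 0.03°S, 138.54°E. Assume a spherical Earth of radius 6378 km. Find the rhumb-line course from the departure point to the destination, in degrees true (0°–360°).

Δψ = ln[tan(π/4+φ₂/2)/tan(π/4+φ₁/2)] = +0.2352
Δλ = +1.8654 rad (taken the short way round)
course = atan2(Δλ, Δψ) = 82.82°

82.8°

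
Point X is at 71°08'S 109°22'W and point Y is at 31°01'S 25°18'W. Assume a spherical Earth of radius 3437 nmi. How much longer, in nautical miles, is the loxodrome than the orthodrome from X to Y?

Great circle: cos σ = sin φ₁ sin φ₂ + cos φ₁ cos φ₂ cos Δλ,  σ = 1.0283 rad → d_gc = 3534.37 nmi
Rhumb line: Δψ = +1.2250, q = Δφ/Δψ = 0.5716, d_rh = R√(Δφ²+q²Δλ²) = 3754.91 nmi
Excess = 3754.91 − 3534.37 = 220.54 ≈ 221 nmi

221 nmi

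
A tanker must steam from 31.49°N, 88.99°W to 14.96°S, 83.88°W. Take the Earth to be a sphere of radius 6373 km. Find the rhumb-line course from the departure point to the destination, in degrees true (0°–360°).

Δψ = ln[tan(π/4+φ₂/2)/tan(π/4+φ₁/2)] = -0.8437
Δλ = +0.0892 rad (taken the short way round)
course = atan2(Δλ, Δψ) = 173.97°

174.0°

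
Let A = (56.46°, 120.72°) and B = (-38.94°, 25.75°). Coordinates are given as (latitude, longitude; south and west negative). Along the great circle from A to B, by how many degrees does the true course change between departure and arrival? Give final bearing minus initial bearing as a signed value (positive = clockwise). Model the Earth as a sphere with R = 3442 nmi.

Initial bearing θ₁ = atan2(sin Δλ cos φ₂, cos φ₁ sin φ₂ − sin φ₁ cos φ₂ cos Δλ) = 249.41°
Final bearing θ₂ = (initial bearing from the destination back to the start) + 180° = 221.68°
Δθ = θ₂ − θ₁ = -27.7°

-27.7°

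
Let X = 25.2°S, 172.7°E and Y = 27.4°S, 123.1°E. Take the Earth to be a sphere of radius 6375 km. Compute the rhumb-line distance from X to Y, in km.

4953 km

Δψ = ln[tan(π/4+φ₂/2)/tan(π/4+φ₁/2)] = -0.0428;  Δφ = -0.0384 rad,  Δλ = -0.8657 rad
q = Δφ/Δψ = 0.8964
d = R·√(Δφ² + q²Δλ²) = 6375·0.77695 = 4953 km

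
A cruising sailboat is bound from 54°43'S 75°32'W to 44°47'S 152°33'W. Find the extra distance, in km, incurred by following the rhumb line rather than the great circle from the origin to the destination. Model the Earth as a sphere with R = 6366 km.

Great circle: cos σ = sin φ₁ sin φ₂ + cos φ₁ cos φ₂ cos Δλ,  σ = 0.8404 rad → d_gc = 5350.2 km
Rhumb line: Δψ = +0.2696, q = Δφ/Δψ = 0.6430, d_rh = R√(Δφ²+q²Δλ²) = 5612.2 km
Excess = 5612.2 − 5350.2 = 262.0 ≈ 262 km

262 km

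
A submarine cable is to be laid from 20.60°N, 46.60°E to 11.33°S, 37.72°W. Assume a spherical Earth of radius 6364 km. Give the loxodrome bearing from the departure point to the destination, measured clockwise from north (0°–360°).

248.9°

Meridional parts: M(φ₁)=+0.3675, M(φ₂)=-0.1990 → ΔM = -0.5666;  Δλ = -1.4717 rad
tan C = Δλ / ΔM = +2.5974 → C = 248.94°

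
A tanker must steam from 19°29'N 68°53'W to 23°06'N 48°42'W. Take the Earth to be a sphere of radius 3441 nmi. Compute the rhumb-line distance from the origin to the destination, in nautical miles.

1150 nmi

Rhumb course C = atan2(Δλ, Δψ) with Δψ = ln[tan(π/4+φ₂/2)/tan(π/4+φ₁/2)] = +0.0678, Δλ = +0.3523 → C = 79.11°
d = R·|Δφ| / |cos C| = 3441·0.06312 / 0.18890 = 1150 nmi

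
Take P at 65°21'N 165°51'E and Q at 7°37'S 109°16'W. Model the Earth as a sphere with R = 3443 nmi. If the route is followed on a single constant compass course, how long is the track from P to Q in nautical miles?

Rhumb course C = atan2(Δλ, Δψ) with Δψ = ln[tan(π/4+φ₂/2)/tan(π/4+φ₁/2)] = -1.6543, Δλ = +1.4815 → C = 138.15°
d = R·|Δφ| / |cos C| = 3443·1.27351 / 0.74495 = 5886 nmi

5886 nmi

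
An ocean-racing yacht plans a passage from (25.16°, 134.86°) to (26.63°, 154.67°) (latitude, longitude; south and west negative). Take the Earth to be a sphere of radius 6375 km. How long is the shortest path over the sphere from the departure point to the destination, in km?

1988 km

cos σ = sin φ₁ sin φ₂ + cos φ₁ cos φ₂ cos Δλ
      = sin(25.16°)sin(26.63°) + cos(25.16°)cos(26.63°)cos(19.81°) = 0.9518
σ = 17.864° → d = Rσ = 6375·0.31178 = 1988 km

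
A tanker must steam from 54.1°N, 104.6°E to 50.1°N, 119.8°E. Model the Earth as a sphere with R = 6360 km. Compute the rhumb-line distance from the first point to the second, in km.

Δψ = ln[tan(π/4+φ₂/2)/tan(π/4+φ₁/2)] = -0.1137;  Δφ = -0.0698 rad,  Δλ = +0.2653 rad
q = Δφ/Δψ = 0.6137
d = R·√(Δφ² + q²Δλ²) = 6360·0.17716 = 1127 km

1127 km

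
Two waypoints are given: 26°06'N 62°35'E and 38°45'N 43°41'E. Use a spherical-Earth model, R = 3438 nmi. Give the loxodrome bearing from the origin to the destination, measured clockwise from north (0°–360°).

308.5°

Δψ = ln[tan(π/4+φ₂/2)/tan(π/4+φ₁/2)] = +0.2625
Δλ = -0.3299 rad (taken the short way round)
course = atan2(Δλ, Δψ) = 308.52°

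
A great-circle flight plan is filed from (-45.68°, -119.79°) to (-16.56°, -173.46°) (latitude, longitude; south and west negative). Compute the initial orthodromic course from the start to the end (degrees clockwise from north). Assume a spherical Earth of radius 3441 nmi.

285.0°

N = sin Δλ·cos φ₂ = -0.7722;  D = cos φ₁ sin φ₂ − sin φ₁ cos φ₂ cos Δλ = +0.2071
initial course = atan2(N, D) = 285.02°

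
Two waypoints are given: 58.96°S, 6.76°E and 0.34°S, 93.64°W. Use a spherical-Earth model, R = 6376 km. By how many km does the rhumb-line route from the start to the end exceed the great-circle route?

Great circle: cos σ = sin φ₁ sin φ₂ + cos φ₁ cos φ₂ cos Δλ,  σ = 1.6589 rad → d_gc = 10577.2 km
Rhumb line: Δψ = +1.2753, q = Δφ/Δψ = 0.8023, d_rh = R√(Δφ²+q²Δλ²) = 11086.0 km
Excess = 11086.0 − 10577.2 = 508.8 ≈ 509 km

509 km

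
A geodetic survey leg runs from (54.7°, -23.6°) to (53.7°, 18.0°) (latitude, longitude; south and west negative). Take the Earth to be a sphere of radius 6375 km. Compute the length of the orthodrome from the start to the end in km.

2670 km

Haversine: a = sin²(Δφ/2)+cos φ₁ cos φ₂ sin²(Δλ/2) = 0.04322;  σ = 2·atan2(√a,√(1−a))
σ = 23.997° → d = Rσ = 6375·0.41882 = 2670 km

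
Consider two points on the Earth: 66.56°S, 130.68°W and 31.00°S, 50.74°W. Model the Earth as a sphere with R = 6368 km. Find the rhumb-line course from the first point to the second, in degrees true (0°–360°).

Δψ = ln[tan(π/4+φ₂/2)/tan(π/4+φ₁/2)] = +1.0033
Δλ = +1.3952 rad (taken the short way round)
course = atan2(Δλ, Δψ) = 54.28°

54.3°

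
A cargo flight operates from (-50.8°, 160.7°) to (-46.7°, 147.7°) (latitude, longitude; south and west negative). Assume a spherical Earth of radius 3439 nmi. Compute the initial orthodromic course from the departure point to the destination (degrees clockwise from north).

θ = atan2( sin Δλ·cos φ₂ ,  cos φ₁ sin φ₂ − sin φ₁ cos φ₂ cos Δλ )
  = atan2(-0.1543, +0.0579) = 290.56°

290.6°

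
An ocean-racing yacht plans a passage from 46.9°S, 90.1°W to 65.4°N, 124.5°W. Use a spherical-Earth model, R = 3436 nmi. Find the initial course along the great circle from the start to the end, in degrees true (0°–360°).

344.9°

θ = atan2( sin Δλ·cos φ₂ ,  cos φ₁ sin φ₂ − sin φ₁ cos φ₂ cos Δλ )
  = atan2(-0.2352, +0.8721) = 344.91°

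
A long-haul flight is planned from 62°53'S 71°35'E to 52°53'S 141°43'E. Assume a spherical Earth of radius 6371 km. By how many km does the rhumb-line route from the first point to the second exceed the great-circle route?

196 km

Great circle: cos σ = sin φ₁ sin φ₂ + cos φ₁ cos φ₂ cos Δλ,  σ = 0.6381 rad → d_gc = 4065.3 km
Rhumb line: Δψ = +0.3309, q = Δφ/Δψ = 0.5275, d_rh = R√(Δφ²+q²Δλ²) = 4261.5 km
Excess = 4261.5 − 4065.3 = 196.2 ≈ 196 km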